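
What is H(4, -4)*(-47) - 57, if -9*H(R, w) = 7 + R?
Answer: 4/9 ≈ 0.44444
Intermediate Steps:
H(R, w) = -7/9 - R/9 (H(R, w) = -(7 + R)/9 = -7/9 - R/9)
H(4, -4)*(-47) - 57 = (-7/9 - ⅑*4)*(-47) - 57 = (-7/9 - 4/9)*(-47) - 57 = -11/9*(-47) - 57 = 517/9 - 57 = 4/9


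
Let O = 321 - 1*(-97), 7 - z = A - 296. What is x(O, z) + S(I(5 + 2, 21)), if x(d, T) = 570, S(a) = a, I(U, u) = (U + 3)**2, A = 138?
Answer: 670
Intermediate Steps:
I(U, u) = (3 + U)**2
z = 165 (z = 7 - (138 - 296) = 7 - 1*(-158) = 7 + 158 = 165)
O = 418 (O = 321 + 97 = 418)
x(O, z) + S(I(5 + 2, 21)) = 570 + (3 + (5 + 2))**2 = 570 + (3 + 7)**2 = 570 + 10**2 = 570 + 100 = 670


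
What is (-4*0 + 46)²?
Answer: 2116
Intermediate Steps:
(-4*0 + 46)² = (0 + 46)² = 46² = 2116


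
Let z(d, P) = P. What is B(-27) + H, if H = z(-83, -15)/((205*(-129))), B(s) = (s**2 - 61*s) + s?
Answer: 4141288/1763 ≈ 2349.0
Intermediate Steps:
B(s) = s**2 - 60*s
H = 1/1763 (H = -15/(205*(-129)) = -15/(-26445) = -15*(-1/26445) = 1/1763 ≈ 0.00056721)
B(-27) + H = -27*(-60 - 27) + 1/1763 = -27*(-87) + 1/1763 = 2349 + 1/1763 = 4141288/1763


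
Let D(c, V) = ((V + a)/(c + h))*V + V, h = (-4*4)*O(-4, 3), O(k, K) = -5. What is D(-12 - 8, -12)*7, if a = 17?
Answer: -91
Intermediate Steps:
h = 80 (h = -4*4*(-5) = -16*(-5) = 80)
D(c, V) = V + V*(17 + V)/(80 + c) (D(c, V) = ((V + 17)/(c + 80))*V + V = ((17 + V)/(80 + c))*V + V = V*(17 + V)/(80 + c) + V = V + V*(17 + V)/(80 + c))
D(-12 - 8, -12)*7 = -12*(97 - 12 + (-12 - 8))/(80 + (-12 - 8))*7 = -12*(97 - 12 - 20)/(80 - 20)*7 = -12*65/60*7 = -12*1/60*65*7 = -13*7 = -91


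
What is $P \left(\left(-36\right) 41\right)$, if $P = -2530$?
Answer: $3734280$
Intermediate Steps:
$P \left(\left(-36\right) 41\right) = - 2530 \left(\left(-36\right) 41\right) = \left(-2530\right) \left(-1476\right) = 3734280$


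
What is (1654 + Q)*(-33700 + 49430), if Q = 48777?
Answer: 793279630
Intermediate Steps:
(1654 + Q)*(-33700 + 49430) = (1654 + 48777)*(-33700 + 49430) = 50431*15730 = 793279630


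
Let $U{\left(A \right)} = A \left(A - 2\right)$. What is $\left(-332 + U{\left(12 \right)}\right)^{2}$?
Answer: $44944$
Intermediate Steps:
$U{\left(A \right)} = A \left(-2 + A\right)$
$\left(-332 + U{\left(12 \right)}\right)^{2} = \left(-332 + 12 \left(-2 + 12\right)\right)^{2} = \left(-332 + 12 \cdot 10\right)^{2} = \left(-332 + 120\right)^{2} = \left(-212\right)^{2} = 44944$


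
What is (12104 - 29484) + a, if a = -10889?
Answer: -28269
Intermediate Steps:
(12104 - 29484) + a = (12104 - 29484) - 10889 = -17380 - 10889 = -28269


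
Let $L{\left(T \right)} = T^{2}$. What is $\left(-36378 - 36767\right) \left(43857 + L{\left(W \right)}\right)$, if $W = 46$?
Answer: $-3362695085$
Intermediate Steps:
$\left(-36378 - 36767\right) \left(43857 + L{\left(W \right)}\right) = \left(-36378 - 36767\right) \left(43857 + 46^{2}\right) = - 73145 \left(43857 + 2116\right) = \left(-73145\right) 45973 = -3362695085$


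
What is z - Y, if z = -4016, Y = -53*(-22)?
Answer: -5182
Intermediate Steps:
Y = 1166
z - Y = -4016 - 1*1166 = -4016 - 1166 = -5182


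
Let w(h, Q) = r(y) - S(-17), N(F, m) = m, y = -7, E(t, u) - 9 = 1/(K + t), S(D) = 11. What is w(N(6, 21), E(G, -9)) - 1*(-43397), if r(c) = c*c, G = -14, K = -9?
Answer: 43435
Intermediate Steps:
E(t, u) = 9 + 1/(-9 + t)
r(c) = c**2
w(h, Q) = 38 (w(h, Q) = (-7)**2 - 1*11 = 49 - 11 = 38)
w(N(6, 21), E(G, -9)) - 1*(-43397) = 38 - 1*(-43397) = 38 + 43397 = 43435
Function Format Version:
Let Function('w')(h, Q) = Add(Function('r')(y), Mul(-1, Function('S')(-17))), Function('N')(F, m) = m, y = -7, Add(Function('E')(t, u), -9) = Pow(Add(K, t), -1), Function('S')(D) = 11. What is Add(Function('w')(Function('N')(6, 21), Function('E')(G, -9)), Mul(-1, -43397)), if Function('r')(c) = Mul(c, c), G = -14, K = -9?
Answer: 43435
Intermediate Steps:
Function('E')(t, u) = Add(9, Pow(Add(-9, t), -1))
Function('r')(c) = Pow(c, 2)
Function('w')(h, Q) = 38 (Function('w')(h, Q) = Add(Pow(-7, 2), Mul(-1, 11)) = Add(49, -11) = 38)
Add(Function('w')(Function('N')(6, 21), Function('E')(G, -9)), Mul(-1, -43397)) = Add(38, Mul(-1, -43397)) = Add(38, 43397) = 43435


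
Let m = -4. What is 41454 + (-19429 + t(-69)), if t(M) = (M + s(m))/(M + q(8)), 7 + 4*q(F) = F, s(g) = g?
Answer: 6057167/275 ≈ 22026.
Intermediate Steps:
q(F) = -7/4 + F/4
t(M) = (-4 + M)/(¼ + M) (t(M) = (M - 4)/(M + (-7/4 + (¼)*8)) = (-4 + M)/(M + (-7/4 + 2)) = (-4 + M)/(M + ¼) = (-4 + M)/(¼ + M))
41454 + (-19429 + t(-69)) = 41454 + (-19429 + 4*(-4 - 69)/(1 + 4*(-69))) = 41454 + (-19429 + 4*(-73)/(1 - 276)) = 41454 + (-19429 + 4*(-73)/(-275)) = 41454 + (-19429 + 4*(-1/275)*(-73)) = 41454 + (-19429 + 292/275) = 41454 - 5342683/275 = 6057167/275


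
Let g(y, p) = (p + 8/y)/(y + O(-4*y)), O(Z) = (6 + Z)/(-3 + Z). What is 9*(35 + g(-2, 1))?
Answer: 1125/4 ≈ 281.25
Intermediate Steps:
O(Z) = (6 + Z)/(-3 + Z)
g(y, p) = (p + 8/y)/(y + (6 - 4*y)/(-3 - 4*y))
9*(35 + g(-2, 1)) = 9*(35 + (3 + 4*(-2))*(8 + 1*(-2))/((-2)*(-6 + 4*(-2) - 2*(3 + 4*(-2))))) = 9*(35 - (3 - 8)*(8 - 2)/(2*(-6 - 8 - 2*(3 - 8)))) = 9*(35 - ½*(-5)*6/(-6 - 8 - 2*(-5))) = 9*(35 - ½*(-5)*6/(-6 - 8 + 10)) = 9*(35 - ½*(-5)*6/(-4)) = 9*(35 - ½*(-¼)*(-5)*6) = 9*(35 - 15/4) = 9*(125/4) = 1125/4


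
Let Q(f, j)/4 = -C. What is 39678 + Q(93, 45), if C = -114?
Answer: 40134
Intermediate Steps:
Q(f, j) = 456 (Q(f, j) = 4*(-1*(-114)) = 4*114 = 456)
39678 + Q(93, 45) = 39678 + 456 = 40134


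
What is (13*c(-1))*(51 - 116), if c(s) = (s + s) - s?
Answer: 845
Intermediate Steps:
c(s) = s (c(s) = 2*s - s = s)
(13*c(-1))*(51 - 116) = (13*(-1))*(51 - 116) = -13*(-65) = 845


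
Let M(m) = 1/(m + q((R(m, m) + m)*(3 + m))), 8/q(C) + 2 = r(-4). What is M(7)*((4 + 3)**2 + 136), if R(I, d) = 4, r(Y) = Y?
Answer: 555/17 ≈ 32.647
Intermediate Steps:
q(C) = -4/3 (q(C) = 8/(-2 - 4) = 8/(-6) = 8*(-1/6) = -4/3)
M(m) = 1/(-4/3 + m) (M(m) = 1/(m - 4/3) = 1/(-4/3 + m))
M(7)*((4 + 3)**2 + 136) = (3/(-4 + 3*7))*((4 + 3)**2 + 136) = (3/(-4 + 21))*(7**2 + 136) = (3/17)*(49 + 136) = (3*(1/17))*185 = (3/17)*185 = 555/17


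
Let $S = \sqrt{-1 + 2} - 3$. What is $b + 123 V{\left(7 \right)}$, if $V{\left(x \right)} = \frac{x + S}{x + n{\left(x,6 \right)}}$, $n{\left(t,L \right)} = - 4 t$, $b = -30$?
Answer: $- \frac{415}{7} \approx -59.286$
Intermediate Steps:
$S = -2$ ($S = \sqrt{1} - 3 = 1 - 3 = -2$)
$V{\left(x \right)} = - \frac{-2 + x}{3 x}$ ($V{\left(x \right)} = \frac{x - 2}{x - 4 x} = \frac{-2 + x}{\left(-3\right) x} = \left(-2 + x\right) \left(- \frac{1}{3 x}\right) = - \frac{-2 + x}{3 x}$)
$b + 123 V{\left(7 \right)} = -30 + 123 \frac{2 - 7}{3 \cdot 7} = -30 + 123 \cdot \frac{1}{3} \cdot \frac{1}{7} \left(2 - 7\right) = -30 + 123 \cdot \frac{1}{3} \cdot \frac{1}{7} \left(-5\right) = -30 + 123 \left(- \frac{5}{21}\right) = -30 - \frac{205}{7} = - \frac{415}{7}$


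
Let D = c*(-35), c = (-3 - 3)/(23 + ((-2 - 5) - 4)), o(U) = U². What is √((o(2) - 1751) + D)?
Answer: I*√6918/2 ≈ 41.587*I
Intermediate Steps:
c = -½ (c = -6/(23 + (-7 - 4)) = -6/(23 - 11) = -6/12 = -6*1/12 = -½ ≈ -0.50000)
D = 35/2 (D = -½*(-35) = 35/2 ≈ 17.500)
√((o(2) - 1751) + D) = √((2² - 1751) + 35/2) = √((4 - 1751) + 35/2) = √(-1747 + 35/2) = √(-3459/2) = I*√6918/2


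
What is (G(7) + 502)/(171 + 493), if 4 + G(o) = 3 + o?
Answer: 127/166 ≈ 0.76506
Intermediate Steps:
G(o) = -1 + o (G(o) = -4 + (3 + o) = -1 + o)
(G(7) + 502)/(171 + 493) = ((-1 + 7) + 502)/(171 + 493) = (6 + 502)/664 = 508*(1/664) = 127/166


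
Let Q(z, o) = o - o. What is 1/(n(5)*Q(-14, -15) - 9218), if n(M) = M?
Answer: -1/9218 ≈ -0.00010848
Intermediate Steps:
Q(z, o) = 0
1/(n(5)*Q(-14, -15) - 9218) = 1/(5*0 - 9218) = 1/(0 - 9218) = 1/(-9218) = -1/9218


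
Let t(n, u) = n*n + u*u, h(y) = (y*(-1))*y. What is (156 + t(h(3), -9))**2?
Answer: 101124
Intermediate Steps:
h(y) = -y**2 (h(y) = (-y)*y = -y**2)
t(n, u) = n**2 + u**2
(156 + t(h(3), -9))**2 = (156 + ((-1*3**2)**2 + (-9)**2))**2 = (156 + ((-1*9)**2 + 81))**2 = (156 + ((-9)**2 + 81))**2 = (156 + (81 + 81))**2 = (156 + 162)**2 = 318**2 = 101124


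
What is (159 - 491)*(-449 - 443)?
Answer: 296144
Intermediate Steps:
(159 - 491)*(-449 - 443) = -332*(-892) = 296144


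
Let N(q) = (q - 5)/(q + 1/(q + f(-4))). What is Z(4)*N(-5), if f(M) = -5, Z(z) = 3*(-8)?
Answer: -800/17 ≈ -47.059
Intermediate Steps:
Z(z) = -24
N(q) = (-5 + q)/(q + 1/(-5 + q)) (N(q) = (q - 5)/(q + 1/(q - 5)) = (-5 + q)/(q + 1/(-5 + q)))
Z(4)*N(-5) = -24*(25 + (-5)² - 10*(-5))/(1 + (-5)² - 5*(-5)) = -24*(25 + 25 + 50)/(1 + 25 + 25) = -24*100/51 = -800/17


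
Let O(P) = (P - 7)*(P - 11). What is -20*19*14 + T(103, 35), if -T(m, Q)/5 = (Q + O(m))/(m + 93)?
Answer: -1087055/196 ≈ -5546.2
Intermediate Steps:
O(P) = (-11 + P)*(-7 + P) (O(P) = (-7 + P)*(-11 + P) = (-11 + P)*(-7 + P))
T(m, Q) = -5*(77 + Q + m² - 18*m)/(93 + m) (T(m, Q) = -5*(Q + (77 + m² - 18*m))/(m + 93) = -5*(77 + Q + m² - 18*m)/(93 + m))
-20*19*14 + T(103, 35) = -20*19*14 + 5*(-77 - 1*35 - 1*103² + 18*103)/(93 + 103) = -380*14 + 5*(-77 - 35 - 1*10609 + 1854)/196 = -5320 + 5*(1/196)*(-77 - 35 - 10609 + 1854) = -5320 + 5*(1/196)*(-8867) = -5320 - 44335/196 = -1087055/196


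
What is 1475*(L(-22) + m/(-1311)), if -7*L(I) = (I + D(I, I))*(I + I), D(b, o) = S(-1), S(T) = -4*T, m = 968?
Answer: -1541504800/9177 ≈ -1.6797e+5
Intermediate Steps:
D(b, o) = 4 (D(b, o) = -4*(-1) = 4)
L(I) = -2*I*(4 + I)/7 (L(I) = -(I + 4)*(I + I)/7 = -(4 + I)*2*I/7 = -2*I*(4 + I)/7)
1475*(L(-22) + m/(-1311)) = 1475*(-2/7*(-22)*(4 - 22) + 968/(-1311)) = 1475*(-2/7*(-22)*(-18) + 968*(-1/1311)) = 1475*(-792/7 - 968/1311) = 1475*(-1045088/9177) = -1541504800/9177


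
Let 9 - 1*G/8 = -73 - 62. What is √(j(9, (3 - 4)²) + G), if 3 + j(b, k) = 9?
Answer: √1158 ≈ 34.029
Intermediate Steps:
j(b, k) = 6 (j(b, k) = -3 + 9 = 6)
G = 1152 (G = 72 - 8*(-73 - 62) = 72 - 8*(-135) = 72 + 1080 = 1152)
√(j(9, (3 - 4)²) + G) = √(6 + 1152) = √1158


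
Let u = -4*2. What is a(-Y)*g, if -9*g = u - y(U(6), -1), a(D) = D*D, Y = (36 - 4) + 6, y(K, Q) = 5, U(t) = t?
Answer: 18772/9 ≈ 2085.8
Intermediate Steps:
Y = 38 (Y = 32 + 6 = 38)
u = -8
a(D) = D²
g = 13/9 (g = -(-8 - 1*5)/9 = -(-8 - 5)/9 = -⅑*(-13) = 13/9 ≈ 1.4444)
a(-Y)*g = (-1*38)²*(13/9) = (-38)²*(13/9) = 1444*(13/9) = 18772/9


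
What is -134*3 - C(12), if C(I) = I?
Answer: -414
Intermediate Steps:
-134*3 - C(12) = -134*3 - 1*12 = -402 - 12 = -414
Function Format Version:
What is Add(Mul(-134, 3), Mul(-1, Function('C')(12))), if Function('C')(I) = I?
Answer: -414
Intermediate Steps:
Add(Mul(-134, 3), Mul(-1, Function('C')(12))) = Add(Mul(-134, 3), Mul(-1, 12)) = Add(-402, -12) = -414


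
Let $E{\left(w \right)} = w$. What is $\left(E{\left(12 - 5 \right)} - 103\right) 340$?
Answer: $-32640$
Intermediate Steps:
$\left(E{\left(12 - 5 \right)} - 103\right) 340 = \left(\left(12 - 5\right) - 103\right) 340 = \left(7 - 103\right) 340 = \left(-96\right) 340 = -32640$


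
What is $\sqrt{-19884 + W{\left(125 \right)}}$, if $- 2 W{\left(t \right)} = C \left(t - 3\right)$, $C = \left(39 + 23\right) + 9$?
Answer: $i \sqrt{24215} \approx 155.61 i$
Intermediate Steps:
$C = 71$ ($C = 62 + 9 = 71$)
$W{\left(t \right)} = \frac{213}{2} - \frac{71 t}{2}$ ($W{\left(t \right)} = - \frac{71 \left(t - 3\right)}{2} = - \frac{71 \left(-3 + t\right)}{2} = - \frac{-213 + 71 t}{2} = \frac{213}{2} - \frac{71 t}{2}$)
$\sqrt{-19884 + W{\left(125 \right)}} = \sqrt{-19884 + \left(\frac{213}{2} - \frac{8875}{2}\right)} = \sqrt{-19884 - 4331} = \sqrt{-24215} = i \sqrt{24215}$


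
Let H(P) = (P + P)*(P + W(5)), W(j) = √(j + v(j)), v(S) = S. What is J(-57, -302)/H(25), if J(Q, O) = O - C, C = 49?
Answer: -117/410 + 117*√10/10250 ≈ -0.24927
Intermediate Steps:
W(j) = √2*√j (W(j) = √(j + j) = √(2*j) = √2*√j)
J(Q, O) = -49 + O (J(Q, O) = O - 1*49 = O - 49 = -49 + O)
H(P) = 2*P*(P + √10) (H(P) = (P + P)*(P + √2*√5) = (2*P)*(P + √10) = 2*P*(P + √10))
J(-57, -302)/H(25) = (-49 - 302)/((2*25*(25 + √10))) = -351/(1250 + 50*√10)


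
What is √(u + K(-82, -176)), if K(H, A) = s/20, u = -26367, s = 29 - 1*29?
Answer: I*√26367 ≈ 162.38*I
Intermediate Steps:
s = 0 (s = 29 - 29 = 0)
K(H, A) = 0 (K(H, A) = 0/20 = 0*(1/20) = 0)
√(u + K(-82, -176)) = √(-26367 + 0) = √(-26367) = I*√26367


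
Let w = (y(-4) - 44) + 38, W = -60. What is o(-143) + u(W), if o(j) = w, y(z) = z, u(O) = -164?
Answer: -174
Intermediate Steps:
w = -10 (w = (-4 - 44) + 38 = -48 + 38 = -10)
o(j) = -10
o(-143) + u(W) = -10 - 164 = -174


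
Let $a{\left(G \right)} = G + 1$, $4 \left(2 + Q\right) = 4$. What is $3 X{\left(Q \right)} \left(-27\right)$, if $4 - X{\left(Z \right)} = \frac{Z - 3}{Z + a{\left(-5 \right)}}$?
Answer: $- \frac{1296}{5} \approx -259.2$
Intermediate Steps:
$Q = -1$ ($Q = -2 + \frac{1}{4} \cdot 4 = -2 + 1 = -1$)
$a{\left(G \right)} = 1 + G$
$X{\left(Z \right)} = 4 - \frac{-3 + Z}{-4 + Z}$ ($X{\left(Z \right)} = 4 - \frac{Z - 3}{Z + \left(1 - 5\right)} = 4 - \frac{-3 + Z}{Z - 4} = 4 - \frac{-3 + Z}{-4 + Z}$)
$3 X{\left(Q \right)} \left(-27\right) = 3 \frac{-13 + 3 \left(-1\right)}{-4 - 1} \left(-27\right) = 3 \frac{-13 - 3}{-5} \left(-27\right) = 3 \left(\left(- \frac{1}{5}\right) \left(-16\right)\right) \left(-27\right) = 3 \cdot \frac{16}{5} \left(-27\right) = \frac{48}{5} \left(-27\right) = - \frac{1296}{5}$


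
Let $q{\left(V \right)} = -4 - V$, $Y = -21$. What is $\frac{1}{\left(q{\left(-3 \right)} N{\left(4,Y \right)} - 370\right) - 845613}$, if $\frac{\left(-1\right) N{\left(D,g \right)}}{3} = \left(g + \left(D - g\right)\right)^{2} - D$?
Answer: $- \frac{1}{845947} \approx -1.1821 \cdot 10^{-6}$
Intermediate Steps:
$N{\left(D,g \right)} = - 3 D^{2} + 3 D$ ($N{\left(D,g \right)} = - 3 \left(\left(g + \left(D - g\right)\right)^{2} - D\right) = - 3 \left(D^{2} - D\right) = - 3 D^{2} + 3 D$)
$\frac{1}{\left(q{\left(-3 \right)} N{\left(4,Y \right)} - 370\right) - 845613} = \frac{1}{\left(\left(-4 - -3\right) 3 \cdot 4 \left(1 - 4\right) - 370\right) - 845613} = \frac{1}{\left(\left(-4 + 3\right) 3 \cdot 4 \left(1 - 4\right) - 370\right) - 845613} = \frac{1}{\left(- 3 \cdot 4 \left(-3\right) - 370\right) - 845613} = \frac{1}{\left(\left(-1\right) \left(-36\right) - 370\right) - 845613} = \frac{1}{\left(36 - 370\right) - 845613} = \frac{1}{-334 - 845613} = \frac{1}{-845947} = - \frac{1}{845947}$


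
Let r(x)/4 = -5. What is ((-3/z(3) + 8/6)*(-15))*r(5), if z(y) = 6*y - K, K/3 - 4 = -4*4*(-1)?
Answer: 2950/7 ≈ 421.43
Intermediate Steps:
K = 60 (K = 12 + 3*(-4*4*(-1)) = 12 + 3*(-16*(-1)) = 12 + 3*16 = 12 + 48 = 60)
r(x) = -20 (r(x) = 4*(-5) = -20)
z(y) = -60 + 6*y (z(y) = 6*y - 1*60 = 6*y - 60 = -60 + 6*y)
((-3/z(3) + 8/6)*(-15))*r(5) = ((-3/(-60 + 6*3) + 8/6)*(-15))*(-20) = ((-3/(-60 + 18) + 8*(⅙))*(-15))*(-20) = ((-3/(-42) + 4/3)*(-15))*(-20) = ((-3*(-1/42) + 4/3)*(-15))*(-20) = ((1/14 + 4/3)*(-15))*(-20) = ((59/42)*(-15))*(-20) = -295/14*(-20) = 2950/7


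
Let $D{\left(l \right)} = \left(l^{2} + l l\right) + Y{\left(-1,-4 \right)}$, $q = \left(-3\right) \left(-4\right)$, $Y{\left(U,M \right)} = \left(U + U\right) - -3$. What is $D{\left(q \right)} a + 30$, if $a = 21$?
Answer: $6099$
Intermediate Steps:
$Y{\left(U,M \right)} = 3 + 2 U$ ($Y{\left(U,M \right)} = 2 U + 3 = 3 + 2 U$)
$q = 12$
$D{\left(l \right)} = 1 + 2 l^{2}$ ($D{\left(l \right)} = \left(l^{2} + l l\right) + \left(3 + 2 \left(-1\right)\right) = \left(l^{2} + l^{2}\right) + \left(3 - 2\right) = 2 l^{2} + 1 = 1 + 2 l^{2}$)
$D{\left(q \right)} a + 30 = \left(1 + 2 \cdot 12^{2}\right) 21 + 30 = \left(1 + 2 \cdot 144\right) 21 + 30 = \left(1 + 288\right) 21 + 30 = 289 \cdot 21 + 30 = 6069 + 30 = 6099$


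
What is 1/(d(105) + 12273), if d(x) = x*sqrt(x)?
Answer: 4091/49822968 - 35*sqrt(105)/49822968 ≈ 7.4912e-5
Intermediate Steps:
d(x) = x**(3/2)
1/(d(105) + 12273) = 1/(105**(3/2) + 12273) = 1/(105*sqrt(105) + 12273) = 1/(12273 + 105*sqrt(105))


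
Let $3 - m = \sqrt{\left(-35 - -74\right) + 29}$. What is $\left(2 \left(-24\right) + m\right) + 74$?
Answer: $29 - 2 \sqrt{17} \approx 20.754$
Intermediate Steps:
$m = 3 - 2 \sqrt{17}$ ($m = 3 - \sqrt{\left(-35 - -74\right) + 29} = 3 - \sqrt{\left(-35 + 74\right) + 29} = 3 - \sqrt{39 + 29} = 3 - \sqrt{68} = 3 - 2 \sqrt{17} \approx -5.2462$)
$\left(2 \left(-24\right) + m\right) + 74 = \left(2 \left(-24\right) + \left(3 - 2 \sqrt{17}\right)\right) + 74 = \left(-48 + \left(3 - 2 \sqrt{17}\right)\right) + 74 = \left(-45 - 2 \sqrt{17}\right) + 74 = 29 - 2 \sqrt{17}$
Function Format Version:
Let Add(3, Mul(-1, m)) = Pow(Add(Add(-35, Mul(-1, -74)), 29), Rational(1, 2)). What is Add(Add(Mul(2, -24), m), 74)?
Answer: Add(29, Mul(-2, Pow(17, Rational(1, 2)))) ≈ 20.754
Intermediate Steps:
m = Add(3, Mul(-2, Pow(17, Rational(1, 2)))) (m = Add(3, Mul(-1, Pow(Add(Add(-35, Mul(-1, -74)), 29), Rational(1, 2)))) = Add(3, Mul(-1, Pow(Add(Add(-35, 74), 29), Rational(1, 2)))) = Add(3, Mul(-1, Pow(Add(39, 29), Rational(1, 2)))) = Add(3, Mul(-1, Pow(68, Rational(1, 2)))) = Add(3, Mul(-1, Mul(2, Pow(17, Rational(1, 2))))) = Add(3, Mul(-2, Pow(17, Rational(1, 2)))) ≈ -5.2462)
Add(Add(Mul(2, -24), m), 74) = Add(Add(Mul(2, -24), Add(3, Mul(-2, Pow(17, Rational(1, 2))))), 74) = Add(Add(-48, Add(3, Mul(-2, Pow(17, Rational(1, 2))))), 74) = Add(Add(-45, Mul(-2, Pow(17, Rational(1, 2)))), 74) = Add(29, Mul(-2, Pow(17, Rational(1, 2))))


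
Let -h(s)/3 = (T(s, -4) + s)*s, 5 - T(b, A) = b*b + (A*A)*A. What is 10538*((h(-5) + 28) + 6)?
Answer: 6523022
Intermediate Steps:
T(b, A) = 5 - A**3 - b**2 (T(b, A) = 5 - (b*b + (A*A)*A) = 5 - (b**2 + A**2*A) = 5 - (b**2 + A**3) = 5 - (A**3 + b**2) = 5 + (-A**3 - b**2) = 5 - A**3 - b**2)
h(s) = -3*s*(69 + s - s**2) (h(s) = -3*((5 - 1*(-4)**3 - s**2) + s)*s = -3*((5 - 1*(-64) - s**2) + s)*s = -3*((5 + 64 - s**2) + s)*s = -3*((69 - s**2) + s)*s = -3*(69 + s - s**2)*s = -3*s*(69 + s - s**2))
10538*((h(-5) + 28) + 6) = 10538*((3*(-5)*(-69 + (-5)**2 - 1*(-5)) + 28) + 6) = 10538*((3*(-5)*(-69 + 25 + 5) + 28) + 6) = 10538*((3*(-5)*(-39) + 28) + 6) = 10538*((585 + 28) + 6) = 10538*(613 + 6) = 10538*619 = 6523022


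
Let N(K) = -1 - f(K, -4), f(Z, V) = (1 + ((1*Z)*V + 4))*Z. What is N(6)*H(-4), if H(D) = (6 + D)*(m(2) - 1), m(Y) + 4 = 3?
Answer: -452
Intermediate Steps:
f(Z, V) = Z*(5 + V*Z) (f(Z, V) = (1 + (Z*V + 4))*Z = (1 + (V*Z + 4))*Z = (1 + (4 + V*Z))*Z = (5 + V*Z)*Z = Z*(5 + V*Z))
m(Y) = -1 (m(Y) = -4 + 3 = -1)
H(D) = -12 - 2*D (H(D) = (6 + D)*(-1 - 1) = (6 + D)*(-2) = -12 - 2*D)
N(K) = -1 - K*(5 - 4*K)
N(6)*H(-4) = (-1 + 6*(-5 + 4*6))*(-12 - 2*(-4)) = (-1 + 6*(-5 + 24))*(-12 + 8) = (-1 + 6*19)*(-4) = (-1 + 114)*(-4) = 113*(-4) = -452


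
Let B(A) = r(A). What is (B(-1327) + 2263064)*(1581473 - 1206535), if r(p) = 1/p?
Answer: 1125971031297526/1327 ≈ 8.4851e+11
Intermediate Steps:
B(A) = 1/A
(B(-1327) + 2263064)*(1581473 - 1206535) = (1/(-1327) + 2263064)*(1581473 - 1206535) = (-1/1327 + 2263064)*374938 = (3003085927/1327)*374938 = 1125971031297526/1327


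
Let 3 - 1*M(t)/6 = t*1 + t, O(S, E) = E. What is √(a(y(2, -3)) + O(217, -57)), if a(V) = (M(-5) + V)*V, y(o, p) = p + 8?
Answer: √358 ≈ 18.921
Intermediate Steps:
y(o, p) = 8 + p
M(t) = 18 - 12*t (M(t) = 18 - 6*(t*1 + t) = 18 - 6*(t + t) = 18 - 12*t)
a(V) = V*(78 + V) (a(V) = ((18 - 12*(-5)) + V)*V = ((18 + 60) + V)*V = (78 + V)*V = V*(78 + V))
√(a(y(2, -3)) + O(217, -57)) = √((8 - 3)*(78 + (8 - 3)) - 57) = √(5*(78 + 5) - 57) = √(5*83 - 57) = √(415 - 57) = √358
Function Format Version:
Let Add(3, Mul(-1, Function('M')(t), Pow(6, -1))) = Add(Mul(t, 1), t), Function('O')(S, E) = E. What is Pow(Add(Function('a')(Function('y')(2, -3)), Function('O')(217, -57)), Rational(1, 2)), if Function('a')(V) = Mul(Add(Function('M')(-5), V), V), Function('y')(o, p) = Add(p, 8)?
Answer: Pow(358, Rational(1, 2)) ≈ 18.921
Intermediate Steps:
Function('y')(o, p) = Add(8, p)
Function('M')(t) = Add(18, Mul(-12, t)) (Function('M')(t) = Add(18, Mul(-6, Add(Mul(t, 1), t))) = Add(18, Mul(-6, Add(t, t))) = Add(18, Mul(-6, Mul(2, t))) = Add(18, Mul(-12, t)))
Function('a')(V) = Mul(V, Add(78, V)) (Function('a')(V) = Mul(Add(Add(18, Mul(-12, -5)), V), V) = Mul(Add(Add(18, 60), V), V) = Mul(Add(78, V), V) = Mul(V, Add(78, V)))
Pow(Add(Function('a')(Function('y')(2, -3)), Function('O')(217, -57)), Rational(1, 2)) = Pow(Add(Mul(Add(8, -3), Add(78, Add(8, -3))), -57), Rational(1, 2)) = Pow(Add(Mul(5, Add(78, 5)), -57), Rational(1, 2)) = Pow(Add(Mul(5, 83), -57), Rational(1, 2)) = Pow(Add(415, -57), Rational(1, 2)) = Pow(358, Rational(1, 2))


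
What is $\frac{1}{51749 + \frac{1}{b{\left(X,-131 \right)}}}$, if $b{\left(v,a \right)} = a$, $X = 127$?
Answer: $\frac{131}{6779118} \approx 1.9324 \cdot 10^{-5}$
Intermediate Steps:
$\frac{1}{51749 + \frac{1}{b{\left(X,-131 \right)}}} = \frac{1}{51749 + \frac{1}{-131}} = \frac{1}{51749 - \frac{1}{131}} = \frac{1}{\frac{6779118}{131}} = \frac{131}{6779118}$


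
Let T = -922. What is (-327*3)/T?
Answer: 981/922 ≈ 1.0640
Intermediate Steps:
(-327*3)/T = -327*3/(-922) = -981*(-1/922) = 981/922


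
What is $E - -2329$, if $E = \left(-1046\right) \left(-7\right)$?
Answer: $9651$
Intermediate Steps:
$E = 7322$
$E - -2329 = 7322 - -2329 = 7322 + \left(-101 + 2430\right) = 7322 + 2329 = 9651$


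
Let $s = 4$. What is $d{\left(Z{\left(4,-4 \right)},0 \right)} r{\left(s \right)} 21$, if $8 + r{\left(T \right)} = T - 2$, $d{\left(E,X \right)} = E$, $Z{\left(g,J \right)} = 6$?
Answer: $-756$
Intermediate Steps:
$r{\left(T \right)} = -10 + T$ ($r{\left(T \right)} = -8 + \left(T - 2\right) = -8 + \left(-2 + T\right) = -10 + T$)
$d{\left(Z{\left(4,-4 \right)},0 \right)} r{\left(s \right)} 21 = 6 \left(-10 + 4\right) 21 = 6 \left(-6\right) 21 = \left(-36\right) 21 = -756$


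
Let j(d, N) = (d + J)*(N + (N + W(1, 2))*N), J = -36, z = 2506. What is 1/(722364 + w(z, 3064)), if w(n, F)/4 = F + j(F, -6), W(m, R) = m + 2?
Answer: 1/879964 ≈ 1.1364e-6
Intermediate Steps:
W(m, R) = 2 + m
j(d, N) = (-36 + d)*(N + N*(3 + N)) (j(d, N) = (d - 36)*(N + (N + (2 + 1))*N) = (-36 + d)*(N + (N + 3)*N) = (-36 + d)*(N + (3 + N)*N) = (-36 + d)*(N + N*(3 + N)))
w(n, F) = -1728 + 52*F (w(n, F) = 4*(F - 6*(-144 - 36*(-6) + 4*F - 6*F)) = 4*(F - 6*(-144 + 216 + 4*F - 6*F)) = 4*(F - 6*(72 - 2*F)) = 4*(F + (-432 + 12*F)) = 4*(-432 + 13*F) = -1728 + 52*F)
1/(722364 + w(z, 3064)) = 1/(722364 + (-1728 + 52*3064)) = 1/(722364 + (-1728 + 159328)) = 1/(722364 + 157600) = 1/879964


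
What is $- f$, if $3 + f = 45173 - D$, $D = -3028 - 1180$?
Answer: $-49378$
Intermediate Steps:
$D = -4208$ ($D = -3028 - 1180 = -4208$)
$f = 49378$ ($f = -3 + \left(45173 - -4208\right) = -3 + \left(45173 + 4208\right) = -3 + 49381 = 49378$)
$- f = \left(-1\right) 49378 = -49378$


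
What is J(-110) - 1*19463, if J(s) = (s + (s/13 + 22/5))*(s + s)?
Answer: 73197/13 ≈ 5630.5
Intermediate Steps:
J(s) = 2*s*(22/5 + 14*s/13) (J(s) = (s + (s*(1/13) + 22*(⅕)))*(2*s) = (s + (s/13 + 22/5))*(2*s) = (s + (22/5 + s/13))*(2*s) = (22/5 + 14*s/13)*(2*s) = 2*s*(22/5 + 14*s/13))
J(-110) - 1*19463 = (4/65)*(-110)*(143 + 35*(-110)) - 1*19463 = (4/65)*(-110)*(143 - 3850) - 19463 = (4/65)*(-110)*(-3707) - 19463 = 326216/13 - 19463 = 73197/13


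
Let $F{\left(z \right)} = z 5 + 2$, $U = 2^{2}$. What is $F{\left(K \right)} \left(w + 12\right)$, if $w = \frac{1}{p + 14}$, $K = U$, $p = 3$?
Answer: $\frac{4510}{17} \approx 265.29$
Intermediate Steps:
$U = 4$
$K = 4$
$w = \frac{1}{17}$ ($w = \frac{1}{3 + 14} = \frac{1}{17} \approx 0.058824$)
$F{\left(z \right)} = 2 + 5 z$ ($F{\left(z \right)} = 5 z + 2 = 2 + 5 z$)
$F{\left(K \right)} \left(w + 12\right) = \left(2 + 5 \cdot 4\right) \left(\frac{1}{17} + 12\right) = \left(2 + 20\right) \frac{205}{17} = 22 \cdot \frac{205}{17} = \frac{4510}{17}$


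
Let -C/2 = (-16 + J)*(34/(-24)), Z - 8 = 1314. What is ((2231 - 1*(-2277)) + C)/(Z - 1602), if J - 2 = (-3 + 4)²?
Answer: -26827/1680 ≈ -15.968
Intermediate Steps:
J = 3 (J = 2 + (-3 + 4)² = 2 + 1² = 2 + 1 = 3)
Z = 1322 (Z = 8 + 1314 = 1322)
C = -221/6 (C = -2*(-16 + 3)*34/(-24) = -(-26)*34*(-1/24) = -(-26)*(-17)/12 = -2*221/12 = -221/6 ≈ -36.833)
((2231 - 1*(-2277)) + C)/(Z - 1602) = ((2231 - 1*(-2277)) - 221/6)/(1322 - 1602) = ((2231 + 2277) - 221/6)/(-280) = (4508 - 221/6)*(-1/280) = (26827/6)*(-1/280) = -26827/1680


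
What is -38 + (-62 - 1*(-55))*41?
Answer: -325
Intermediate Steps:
-38 + (-62 - 1*(-55))*41 = -38 + (-62 + 55)*41 = -38 - 7*41 = -38 - 287 = -325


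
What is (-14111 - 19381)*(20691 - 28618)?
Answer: 265491084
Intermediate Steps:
(-14111 - 19381)*(20691 - 28618) = -33492*(-7927) = 265491084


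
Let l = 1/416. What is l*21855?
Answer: 21855/416 ≈ 52.536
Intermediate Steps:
l = 1/416 ≈ 0.0024038
l*21855 = (1/416)*21855 = 21855/416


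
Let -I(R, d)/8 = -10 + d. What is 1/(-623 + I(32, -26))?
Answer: -1/335 ≈ -0.0029851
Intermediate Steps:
I(R, d) = 80 - 8*d (I(R, d) = -8*(-10 + d) = 80 - 8*d)
1/(-623 + I(32, -26)) = 1/(-623 + (80 - 8*(-26))) = 1/(-623 + (80 + 208)) = 1/(-623 + 288) = 1/(-335) = -1/335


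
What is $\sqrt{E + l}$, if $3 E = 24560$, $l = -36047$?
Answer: $\frac{i \sqrt{250743}}{3} \approx 166.91 i$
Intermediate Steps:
$E = \frac{24560}{3}$ ($E = \frac{1}{3} \cdot 24560 = \frac{24560}{3} \approx 8186.7$)
$\sqrt{E + l} = \sqrt{\frac{24560}{3} - 36047} = \sqrt{- \frac{83581}{3}} = \frac{i \sqrt{250743}}{3}$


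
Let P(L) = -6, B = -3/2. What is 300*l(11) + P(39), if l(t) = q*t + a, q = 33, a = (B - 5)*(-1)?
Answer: 110844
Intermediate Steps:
B = -3/2 (B = -3*½ = -3/2 ≈ -1.5000)
a = 13/2 (a = (-3/2 - 5)*(-1) = -13/2*(-1) = 13/2 ≈ 6.5000)
l(t) = 13/2 + 33*t (l(t) = 33*t + 13/2 = 13/2 + 33*t)
300*l(11) + P(39) = 300*(13/2 + 33*11) - 6 = 300*(13/2 + 363) - 6 = 300*(739/2) - 6 = 110850 - 6 = 110844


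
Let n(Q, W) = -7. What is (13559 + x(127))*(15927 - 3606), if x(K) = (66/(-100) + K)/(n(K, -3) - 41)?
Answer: 133622407281/800 ≈ 1.6703e+8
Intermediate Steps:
x(K) = 11/800 - K/48 (x(K) = (66/(-100) + K)/(-7 - 41) = (66*(-1/100) + K)/(-48) = (-33/50 + K)*(-1/48) = 11/800 - K/48)
(13559 + x(127))*(15927 - 3606) = (13559 + (11/800 - 1/48*127))*(15927 - 3606) = (13559 + (11/800 - 127/48))*12321 = (13559 - 6317/2400)*12321 = (32535283/2400)*12321 = 133622407281/800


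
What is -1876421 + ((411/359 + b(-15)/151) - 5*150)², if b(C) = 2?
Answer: -3866209693208860/2938615681 ≈ -1.3157e+6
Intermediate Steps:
-1876421 + ((411/359 + b(-15)/151) - 5*150)² = -1876421 + ((411/359 + 2/151) - 5*150)² = -1876421 + ((411*(1/359) + 2*(1/151)) - 750)² = -1876421 + ((411/359 + 2/151) - 750)² = -1876421 + (62779/54209 - 750)² = -1876421 + (-40593971/54209)² = -1876421 + 1647870481548841/2938615681 = -3866209693208860/2938615681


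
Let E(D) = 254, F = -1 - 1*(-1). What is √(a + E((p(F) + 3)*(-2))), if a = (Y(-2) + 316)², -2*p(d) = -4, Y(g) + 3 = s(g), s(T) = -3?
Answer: 3*√10706 ≈ 310.41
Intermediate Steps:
Y(g) = -6 (Y(g) = -3 - 3 = -6)
F = 0 (F = -1 + 1 = 0)
p(d) = 2 (p(d) = -½*(-4) = 2)
a = 96100 (a = (-6 + 316)² = 310² = 96100)
√(a + E((p(F) + 3)*(-2))) = √(96100 + 254) = √96354 = 3*√10706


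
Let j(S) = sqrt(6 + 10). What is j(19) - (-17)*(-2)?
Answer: -30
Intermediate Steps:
j(S) = 4 (j(S) = sqrt(16) = 4)
j(19) - (-17)*(-2) = 4 - (-17)*(-2) = 4 - 1*34 = 4 - 34 = -30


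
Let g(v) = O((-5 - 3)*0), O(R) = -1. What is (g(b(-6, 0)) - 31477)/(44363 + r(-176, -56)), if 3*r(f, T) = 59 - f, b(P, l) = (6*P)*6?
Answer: -47217/66662 ≈ -0.70830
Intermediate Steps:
b(P, l) = 36*P
g(v) = -1
r(f, T) = 59/3 - f/3 (r(f, T) = (59 - f)/3 = 59/3 - f/3)
(g(b(-6, 0)) - 31477)/(44363 + r(-176, -56)) = (-1 - 31477)/(44363 + (59/3 - 1/3*(-176))) = -31478/(44363 + (59/3 + 176/3)) = -31478/(44363 + 235/3) = -31478/133324/3 = -31478*3/133324 = -47217/66662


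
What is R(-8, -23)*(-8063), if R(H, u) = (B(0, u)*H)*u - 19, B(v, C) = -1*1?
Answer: 1636789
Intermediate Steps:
B(v, C) = -1
R(H, u) = -19 - H*u (R(H, u) = (-H)*u - 19 = -H*u - 19 = -19 - H*u)
R(-8, -23)*(-8063) = (-19 - 1*(-8)*(-23))*(-8063) = (-19 - 184)*(-8063) = -203*(-8063) = 1636789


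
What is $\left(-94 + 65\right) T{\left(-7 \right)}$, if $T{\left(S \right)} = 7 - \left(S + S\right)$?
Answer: $-609$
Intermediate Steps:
$T{\left(S \right)} = 7 - 2 S$
$\left(-94 + 65\right) T{\left(-7 \right)} = \left(-94 + 65\right) \left(7 - -14\right) = - 29 \left(7 + 14\right) = \left(-29\right) 21 = -609$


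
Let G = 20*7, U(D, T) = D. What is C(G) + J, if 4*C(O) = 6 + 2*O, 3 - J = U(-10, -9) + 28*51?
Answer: -2687/2 ≈ -1343.5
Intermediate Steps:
G = 140
J = -1415 (J = 3 - (-10 + 28*51) = 3 - (-10 + 1428) = 3 - 1*1418 = 3 - 1418 = -1415)
C(O) = 3/2 + O/2 (C(O) = (6 + 2*O)/4 = 3/2 + O/2)
C(G) + J = (3/2 + (½)*140) - 1415 = (3/2 + 70) - 1415 = 143/2 - 1415 = -2687/2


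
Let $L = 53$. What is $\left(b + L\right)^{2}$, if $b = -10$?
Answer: $1849$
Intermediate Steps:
$\left(b + L\right)^{2} = \left(-10 + 53\right)^{2} = 43^{2} = 1849$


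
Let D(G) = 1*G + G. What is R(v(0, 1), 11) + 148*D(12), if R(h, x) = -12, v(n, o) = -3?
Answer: 3540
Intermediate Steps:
D(G) = 2*G (D(G) = G + G = 2*G)
R(v(0, 1), 11) + 148*D(12) = -12 + 148*(2*12) = -12 + 148*24 = -12 + 3552 = 3540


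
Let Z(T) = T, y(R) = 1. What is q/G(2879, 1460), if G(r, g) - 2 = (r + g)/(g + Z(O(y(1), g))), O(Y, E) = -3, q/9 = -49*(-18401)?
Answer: 11823323337/7253 ≈ 1.6301e+6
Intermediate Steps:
q = 8114841 (q = 9*(-49*(-18401)) = 9*901649 = 8114841)
G(r, g) = 2 + (g + r)/(-3 + g) (G(r, g) = 2 + (r + g)/(g - 3) = 2 + (g + r)/(-3 + g))
q/G(2879, 1460) = 8114841/(((-6 + 2879 + 3*1460)/(-3 + 1460))) = 8114841/(((-6 + 2879 + 4380)/1457)) = 8114841/(((1/1457)*7253)) = 8114841/(7253/1457) = 8114841*(1457/7253) = 11823323337/7253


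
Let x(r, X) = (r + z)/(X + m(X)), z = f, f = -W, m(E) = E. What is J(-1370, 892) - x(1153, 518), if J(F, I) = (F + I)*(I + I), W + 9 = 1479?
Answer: -883450755/1036 ≈ -8.5275e+5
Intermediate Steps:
W = 1470 (W = -9 + 1479 = 1470)
f = -1470 (f = -1*1470 = -1470)
z = -1470
J(F, I) = 2*I*(F + I) (J(F, I) = (F + I)*(2*I) = 2*I*(F + I))
x(r, X) = (-1470 + r)/(2*X) (x(r, X) = (r - 1470)/(X + X) = (-1470 + r)/((2*X)) = (-1470 + r)*(1/(2*X)) = (-1470 + r)/(2*X))
J(-1370, 892) - x(1153, 518) = 2*892*(-1370 + 892) - (-1470 + 1153)/(2*518) = 2*892*(-478) - (-317)/(2*518) = -852752 - 1*(-317/1036) = -852752 + 317/1036 = -883450755/1036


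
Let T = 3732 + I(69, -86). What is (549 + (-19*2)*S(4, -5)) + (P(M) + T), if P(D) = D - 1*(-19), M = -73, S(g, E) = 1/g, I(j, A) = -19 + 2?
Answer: 8401/2 ≈ 4200.5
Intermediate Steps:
I(j, A) = -17
P(D) = 19 + D (P(D) = D + 19 = 19 + D)
T = 3715 (T = 3732 - 17 = 3715)
(549 + (-19*2)*S(4, -5)) + (P(M) + T) = (549 - 19*2/4) + ((19 - 73) + 3715) = (549 - 38*¼) + (-54 + 3715) = (549 - 19/2) + 3661 = 1079/2 + 3661 = 8401/2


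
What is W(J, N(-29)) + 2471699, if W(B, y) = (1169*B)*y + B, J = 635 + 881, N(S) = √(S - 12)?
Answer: 2473215 + 1772204*I*√41 ≈ 2.4732e+6 + 1.1348e+7*I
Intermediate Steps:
N(S) = √(-12 + S)
J = 1516
W(B, y) = B + 1169*B*y (W(B, y) = 1169*B*y + B = B + 1169*B*y)
W(J, N(-29)) + 2471699 = 1516*(1 + 1169*√(-12 - 29)) + 2471699 = 1516*(1 + 1169*√(-41)) + 2471699 = 1516*(1 + 1169*(I*√41)) + 2471699 = 1516*(1 + 1169*I*√41) + 2471699 = (1516 + 1772204*I*√41) + 2471699 = 2473215 + 1772204*I*√41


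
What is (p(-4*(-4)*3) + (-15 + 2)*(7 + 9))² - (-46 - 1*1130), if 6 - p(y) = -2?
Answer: 41176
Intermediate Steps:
p(y) = 8 (p(y) = 6 - 1*(-2) = 6 + 2 = 8)
(p(-4*(-4)*3) + (-15 + 2)*(7 + 9))² - (-46 - 1*1130) = (8 + (-15 + 2)*(7 + 9))² - (-46 - 1*1130) = (8 - 13*16)² - (-46 - 1130) = (8 - 208)² - 1*(-1176) = (-200)² + 1176 = 40000 + 1176 = 41176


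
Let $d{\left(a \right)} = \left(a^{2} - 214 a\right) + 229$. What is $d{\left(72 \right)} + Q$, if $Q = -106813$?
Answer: $-116808$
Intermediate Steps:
$d{\left(a \right)} = 229 + a^{2} - 214 a$
$d{\left(72 \right)} + Q = \left(229 + 72^{2} - 15408\right) - 106813 = \left(229 + 5184 - 15408\right) - 106813 = -9995 - 106813 = -116808$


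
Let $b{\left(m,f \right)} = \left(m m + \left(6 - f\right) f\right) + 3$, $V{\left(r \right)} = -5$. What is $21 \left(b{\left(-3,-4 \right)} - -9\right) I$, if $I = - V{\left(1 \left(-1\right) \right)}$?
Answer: $-1995$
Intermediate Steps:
$I = 5$ ($I = \left(-1\right) \left(-5\right) = 5$)
$b{\left(m,f \right)} = 3 + m^{2} + f \left(6 - f\right)$ ($b{\left(m,f \right)} = \left(m^{2} + f \left(6 - f\right)\right) + 3 = 3 + m^{2} + f \left(6 - f\right)$)
$21 \left(b{\left(-3,-4 \right)} - -9\right) I = 21 \left(\left(3 + \left(-3\right)^{2} - \left(-4\right)^{2} + 6 \left(-4\right)\right) - -9\right) 5 = 21 \left(\left(3 + 9 - 16 - 24\right) + 9\right) 5 = 21 \left(-28 + 9\right) 5 = 21 \left(-19\right) 5 = \left(-399\right) 5 = -1995$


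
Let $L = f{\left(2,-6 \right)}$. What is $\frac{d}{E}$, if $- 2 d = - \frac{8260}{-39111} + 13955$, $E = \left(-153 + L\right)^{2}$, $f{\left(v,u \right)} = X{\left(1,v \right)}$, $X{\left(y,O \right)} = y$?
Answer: $- \frac{28726435}{95117952} \approx -0.30201$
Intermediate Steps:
$f{\left(v,u \right)} = 1$
$L = 1$
$E = 23104$ ($E = \left(-153 + 1\right)^{2} = \left(-152\right)^{2} = 23104$)
$d = - \frac{545802265}{78222}$ ($d = - \frac{- \frac{8260}{-39111} + 13955}{2} = - \frac{\left(-8260\right) \left(- \frac{1}{39111}\right) + 13955}{2} = - \frac{\frac{8260}{39111} + 13955}{2} = \left(- \frac{1}{2}\right) \frac{545802265}{39111} = - \frac{545802265}{78222} \approx -6977.6$)
$\frac{d}{E} = - \frac{545802265}{78222 \cdot 23104} = \left(- \frac{545802265}{78222}\right) \frac{1}{23104} = - \frac{28726435}{95117952}$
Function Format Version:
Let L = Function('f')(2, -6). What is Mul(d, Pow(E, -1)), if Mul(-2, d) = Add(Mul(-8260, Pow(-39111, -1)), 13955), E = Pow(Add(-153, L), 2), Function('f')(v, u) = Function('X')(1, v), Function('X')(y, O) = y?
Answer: Rational(-28726435, 95117952) ≈ -0.30201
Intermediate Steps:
Function('f')(v, u) = 1
L = 1
E = 23104 (E = Pow(Add(-153, 1), 2) = Pow(-152, 2) = 23104)
d = Rational(-545802265, 78222) (d = Mul(Rational(-1, 2), Add(Mul(-8260, Pow(-39111, -1)), 13955)) = Mul(Rational(-1, 2), Add(Mul(-8260, Rational(-1, 39111)), 13955)) = Mul(Rational(-1, 2), Add(Rational(8260, 39111), 13955)) = Mul(Rational(-1, 2), Rational(545802265, 39111)) = Rational(-545802265, 78222) ≈ -6977.6)
Mul(d, Pow(E, -1)) = Mul(Rational(-545802265, 78222), Pow(23104, -1)) = Mul(Rational(-545802265, 78222), Rational(1, 23104)) = Rational(-28726435, 95117952)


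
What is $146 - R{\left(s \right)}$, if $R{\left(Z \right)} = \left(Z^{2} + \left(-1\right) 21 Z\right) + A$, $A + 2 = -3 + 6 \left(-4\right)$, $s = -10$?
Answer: $-135$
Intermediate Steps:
$A = -29$ ($A = -2 + \left(-3 + 6 \left(-4\right)\right) = -2 - 27 = -29$)
$R{\left(Z \right)} = -29 + Z^{2} - 21 Z$ ($R{\left(Z \right)} = \left(Z^{2} + \left(-1\right) 21 Z\right) - 29 = \left(Z^{2} - 21 Z\right) - 29 = -29 + Z^{2} - 21 Z$)
$146 - R{\left(s \right)} = 146 - \left(-29 + \left(-10\right)^{2} - -210\right) = 146 - \left(-29 + 100 + 210\right) = 146 - 281 = -135$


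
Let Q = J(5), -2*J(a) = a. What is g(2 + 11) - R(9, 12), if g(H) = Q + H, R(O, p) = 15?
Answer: -9/2 ≈ -4.5000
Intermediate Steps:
J(a) = -a/2
Q = -5/2 (Q = -½*5 = -5/2 ≈ -2.5000)
g(H) = -5/2 + H
g(2 + 11) - R(9, 12) = (-5/2 + (2 + 11)) - 1*15 = (-5/2 + 13) - 15 = 21/2 - 15 = -9/2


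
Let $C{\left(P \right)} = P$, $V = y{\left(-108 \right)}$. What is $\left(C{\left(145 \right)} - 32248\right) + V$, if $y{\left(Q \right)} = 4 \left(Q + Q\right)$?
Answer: $-32967$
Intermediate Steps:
$y{\left(Q \right)} = 8 Q$ ($y{\left(Q \right)} = 4 \cdot 2 Q = 8 Q$)
$V = -864$ ($V = 8 \left(-108\right) = -864$)
$\left(C{\left(145 \right)} - 32248\right) + V = \left(145 - 32248\right) - 864 = -32103 - 864 = -32967$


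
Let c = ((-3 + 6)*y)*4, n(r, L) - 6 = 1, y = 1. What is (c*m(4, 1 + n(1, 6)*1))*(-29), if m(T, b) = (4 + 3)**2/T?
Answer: -4263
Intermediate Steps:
n(r, L) = 7 (n(r, L) = 6 + 1 = 7)
c = 12 (c = ((-3 + 6)*1)*4 = (3*1)*4 = 3*4 = 12)
m(T, b) = 49/T (m(T, b) = 7**2/T = 49/T)
(c*m(4, 1 + n(1, 6)*1))*(-29) = (12*(49/4))*(-29) = 147*(-29) = -4263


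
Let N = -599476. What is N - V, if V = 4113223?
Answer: -4712699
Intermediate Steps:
N - V = -599476 - 1*4113223 = -599476 - 4113223 = -4712699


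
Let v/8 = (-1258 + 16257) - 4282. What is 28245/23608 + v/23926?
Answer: 192846097/40346072 ≈ 4.7798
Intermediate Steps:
v = 85736 (v = 8*((-1258 + 16257) - 4282) = 8*(14999 - 4282) = 8*10717 = 85736)
28245/23608 + v/23926 = 28245/23608 + 85736/23926 = 28245*(1/23608) + 85736*(1/23926) = 28245/23608 + 6124/1709 = 192846097/40346072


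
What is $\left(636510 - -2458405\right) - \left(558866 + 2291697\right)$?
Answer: $244352$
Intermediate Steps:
$\left(636510 - -2458405\right) - \left(558866 + 2291697\right) = \left(636510 + 2458405\right) - 2850563 = 3094915 - 2850563 = 244352$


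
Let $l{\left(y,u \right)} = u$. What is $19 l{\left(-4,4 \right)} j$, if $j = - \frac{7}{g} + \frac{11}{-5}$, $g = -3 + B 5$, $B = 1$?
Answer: $- \frac{2166}{5} \approx -433.2$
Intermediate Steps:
$g = 2$ ($g = -3 + 1 \cdot 5 = -3 + 5 = 2$)
$j = - \frac{57}{10}$ ($j = - \frac{7}{2} + \frac{11}{-5} = \left(-7\right) \frac{1}{2} + 11 \left(- \frac{1}{5}\right) = - \frac{7}{2} - \frac{11}{5} = - \frac{57}{10} \approx -5.7$)
$19 l{\left(-4,4 \right)} j = 19 \cdot 4 \left(- \frac{57}{10}\right) = 76 \left(- \frac{57}{10}\right) = - \frac{2166}{5}$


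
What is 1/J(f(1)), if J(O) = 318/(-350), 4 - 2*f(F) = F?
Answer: -175/159 ≈ -1.1006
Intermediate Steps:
f(F) = 2 - F/2
J(O) = -159/175 (J(O) = 318*(-1/350) = -159/175)
1/J(f(1)) = 1/(-159/175) = -175/159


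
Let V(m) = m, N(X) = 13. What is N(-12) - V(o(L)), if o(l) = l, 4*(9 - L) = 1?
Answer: 17/4 ≈ 4.2500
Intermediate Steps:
L = 35/4 (L = 9 - ¼*1 = 9 - ¼ = 35/4 ≈ 8.7500)
N(-12) - V(o(L)) = 13 - 1*35/4 = 13 - 35/4 = 17/4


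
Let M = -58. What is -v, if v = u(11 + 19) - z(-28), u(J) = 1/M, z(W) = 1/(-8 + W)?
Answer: -11/1044 ≈ -0.010536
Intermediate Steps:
u(J) = -1/58 (u(J) = 1/(-58) = -1/58)
v = 11/1044 (v = -1/58 - 1/(-8 - 28) = -1/58 - 1/(-36) = -1/58 - 1*(-1/36) = -1/58 + 1/36 = 11/1044 ≈ 0.010536)
-v = -1*11/1044 = -11/1044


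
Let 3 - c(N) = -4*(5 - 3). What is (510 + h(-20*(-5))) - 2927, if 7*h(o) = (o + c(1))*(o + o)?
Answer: 5281/7 ≈ 754.43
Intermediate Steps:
c(N) = 11 (c(N) = 3 - (-4)*(5 - 3) = 3 - (-4)*2 = 3 - 1*(-8) = 3 + 8 = 11)
h(o) = 2*o*(11 + o)/7 (h(o) = ((o + 11)*(o + o))/7 = ((11 + o)*(2*o))/7 = (2*o*(11 + o))/7 = 2*o*(11 + o)/7)
(510 + h(-20*(-5))) - 2927 = (510 + 2*(-20*(-5))*(11 - 20*(-5))/7) - 2927 = (510 + (2/7)*100*(11 + 100)) - 2927 = (510 + (2/7)*100*111) - 2927 = (510 + 22200/7) - 2927 = 25770/7 - 2927 = 5281/7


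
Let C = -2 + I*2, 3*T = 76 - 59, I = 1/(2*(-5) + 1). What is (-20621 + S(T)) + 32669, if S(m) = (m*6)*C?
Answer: 107752/9 ≈ 11972.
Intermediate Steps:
I = -1/9 (I = 1/(-10 + 1) = 1/(-9) = -1/9 ≈ -0.11111)
T = 17/3 (T = (76 - 59)/3 = (1/3)*17 = 17/3 ≈ 5.6667)
C = -20/9 (C = -2 - 1/9*2 = -2 - 2/9 = -20/9 ≈ -2.2222)
S(m) = -40*m/3 (S(m) = (m*6)*(-20/9) = (6*m)*(-20/9) = -40*m/3)
(-20621 + S(T)) + 32669 = (-20621 - 40/3*17/3) + 32669 = (-20621 - 680/9) + 32669 = -186269/9 + 32669 = 107752/9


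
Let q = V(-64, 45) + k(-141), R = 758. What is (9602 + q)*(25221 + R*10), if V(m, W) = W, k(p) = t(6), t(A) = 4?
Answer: 316562451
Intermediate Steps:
k(p) = 4
q = 49 (q = 45 + 4 = 49)
(9602 + q)*(25221 + R*10) = (9602 + 49)*(25221 + 758*10) = 9651*(25221 + 7580) = 9651*32801 = 316562451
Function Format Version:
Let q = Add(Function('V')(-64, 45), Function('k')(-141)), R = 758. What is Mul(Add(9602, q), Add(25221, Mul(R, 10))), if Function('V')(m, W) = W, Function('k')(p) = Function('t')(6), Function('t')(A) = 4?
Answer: 316562451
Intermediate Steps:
Function('k')(p) = 4
q = 49 (q = Add(45, 4) = 49)
Mul(Add(9602, q), Add(25221, Mul(R, 10))) = Mul(Add(9602, 49), Add(25221, Mul(758, 10))) = Mul(9651, Add(25221, 7580)) = Mul(9651, 32801) = 316562451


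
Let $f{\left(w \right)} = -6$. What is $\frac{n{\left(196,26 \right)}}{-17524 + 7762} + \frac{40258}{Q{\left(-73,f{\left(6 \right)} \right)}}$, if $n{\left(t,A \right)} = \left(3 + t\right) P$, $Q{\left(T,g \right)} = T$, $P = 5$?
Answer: $- \frac{393071231}{712626} \approx -551.58$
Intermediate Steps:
$n{\left(t,A \right)} = 15 + 5 t$ ($n{\left(t,A \right)} = \left(3 + t\right) 5 = 15 + 5 t$)
$\frac{n{\left(196,26 \right)}}{-17524 + 7762} + \frac{40258}{Q{\left(-73,f{\left(6 \right)} \right)}} = \frac{15 + 5 \cdot 196}{-17524 + 7762} + \frac{40258}{-73} = \frac{15 + 980}{-9762} + 40258 \left(- \frac{1}{73}\right) = 995 \left(- \frac{1}{9762}\right) - \frac{40258}{73} = - \frac{995}{9762} - \frac{40258}{73} = - \frac{393071231}{712626}$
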